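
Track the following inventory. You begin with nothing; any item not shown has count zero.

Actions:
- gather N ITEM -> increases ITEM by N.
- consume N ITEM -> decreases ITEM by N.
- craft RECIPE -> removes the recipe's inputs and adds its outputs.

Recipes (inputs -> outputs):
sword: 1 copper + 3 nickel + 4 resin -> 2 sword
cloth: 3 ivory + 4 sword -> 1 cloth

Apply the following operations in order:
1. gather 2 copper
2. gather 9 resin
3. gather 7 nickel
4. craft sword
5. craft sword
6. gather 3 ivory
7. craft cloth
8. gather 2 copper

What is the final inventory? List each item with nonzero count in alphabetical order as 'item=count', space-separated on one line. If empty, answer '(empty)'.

After 1 (gather 2 copper): copper=2
After 2 (gather 9 resin): copper=2 resin=9
After 3 (gather 7 nickel): copper=2 nickel=7 resin=9
After 4 (craft sword): copper=1 nickel=4 resin=5 sword=2
After 5 (craft sword): nickel=1 resin=1 sword=4
After 6 (gather 3 ivory): ivory=3 nickel=1 resin=1 sword=4
After 7 (craft cloth): cloth=1 nickel=1 resin=1
After 8 (gather 2 copper): cloth=1 copper=2 nickel=1 resin=1

Answer: cloth=1 copper=2 nickel=1 resin=1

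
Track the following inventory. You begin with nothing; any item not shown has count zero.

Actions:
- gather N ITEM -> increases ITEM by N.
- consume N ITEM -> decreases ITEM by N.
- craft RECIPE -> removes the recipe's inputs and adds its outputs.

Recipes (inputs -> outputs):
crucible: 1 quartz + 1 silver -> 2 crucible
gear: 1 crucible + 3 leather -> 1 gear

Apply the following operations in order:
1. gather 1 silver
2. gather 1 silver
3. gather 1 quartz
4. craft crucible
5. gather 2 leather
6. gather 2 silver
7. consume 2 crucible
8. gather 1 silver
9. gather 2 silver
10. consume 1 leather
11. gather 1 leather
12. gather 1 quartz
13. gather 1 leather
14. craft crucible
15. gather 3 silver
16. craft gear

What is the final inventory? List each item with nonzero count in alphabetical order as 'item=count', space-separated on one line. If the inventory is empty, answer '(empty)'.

After 1 (gather 1 silver): silver=1
After 2 (gather 1 silver): silver=2
After 3 (gather 1 quartz): quartz=1 silver=2
After 4 (craft crucible): crucible=2 silver=1
After 5 (gather 2 leather): crucible=2 leather=2 silver=1
After 6 (gather 2 silver): crucible=2 leather=2 silver=3
After 7 (consume 2 crucible): leather=2 silver=3
After 8 (gather 1 silver): leather=2 silver=4
After 9 (gather 2 silver): leather=2 silver=6
After 10 (consume 1 leather): leather=1 silver=6
After 11 (gather 1 leather): leather=2 silver=6
After 12 (gather 1 quartz): leather=2 quartz=1 silver=6
After 13 (gather 1 leather): leather=3 quartz=1 silver=6
After 14 (craft crucible): crucible=2 leather=3 silver=5
After 15 (gather 3 silver): crucible=2 leather=3 silver=8
After 16 (craft gear): crucible=1 gear=1 silver=8

Answer: crucible=1 gear=1 silver=8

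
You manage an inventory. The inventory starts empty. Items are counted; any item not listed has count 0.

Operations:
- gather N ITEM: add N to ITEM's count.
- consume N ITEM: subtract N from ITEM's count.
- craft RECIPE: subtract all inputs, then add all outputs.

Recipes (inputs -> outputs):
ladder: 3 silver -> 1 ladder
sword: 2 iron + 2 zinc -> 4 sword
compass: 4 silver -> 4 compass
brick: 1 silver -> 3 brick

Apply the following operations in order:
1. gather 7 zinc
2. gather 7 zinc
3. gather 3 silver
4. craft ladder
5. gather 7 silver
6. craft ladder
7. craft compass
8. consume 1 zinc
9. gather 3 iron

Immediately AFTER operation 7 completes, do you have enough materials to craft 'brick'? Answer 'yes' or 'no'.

Answer: no

Derivation:
After 1 (gather 7 zinc): zinc=7
After 2 (gather 7 zinc): zinc=14
After 3 (gather 3 silver): silver=3 zinc=14
After 4 (craft ladder): ladder=1 zinc=14
After 5 (gather 7 silver): ladder=1 silver=7 zinc=14
After 6 (craft ladder): ladder=2 silver=4 zinc=14
After 7 (craft compass): compass=4 ladder=2 zinc=14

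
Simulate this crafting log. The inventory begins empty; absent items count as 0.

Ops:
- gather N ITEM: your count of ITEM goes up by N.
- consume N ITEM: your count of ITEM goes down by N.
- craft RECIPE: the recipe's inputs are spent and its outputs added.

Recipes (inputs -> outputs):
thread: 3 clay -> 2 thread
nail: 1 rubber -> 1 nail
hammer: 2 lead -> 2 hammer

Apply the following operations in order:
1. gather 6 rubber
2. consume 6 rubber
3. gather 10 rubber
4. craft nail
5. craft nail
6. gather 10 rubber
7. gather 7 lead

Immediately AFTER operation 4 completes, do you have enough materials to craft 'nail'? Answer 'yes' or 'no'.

Answer: yes

Derivation:
After 1 (gather 6 rubber): rubber=6
After 2 (consume 6 rubber): (empty)
After 3 (gather 10 rubber): rubber=10
After 4 (craft nail): nail=1 rubber=9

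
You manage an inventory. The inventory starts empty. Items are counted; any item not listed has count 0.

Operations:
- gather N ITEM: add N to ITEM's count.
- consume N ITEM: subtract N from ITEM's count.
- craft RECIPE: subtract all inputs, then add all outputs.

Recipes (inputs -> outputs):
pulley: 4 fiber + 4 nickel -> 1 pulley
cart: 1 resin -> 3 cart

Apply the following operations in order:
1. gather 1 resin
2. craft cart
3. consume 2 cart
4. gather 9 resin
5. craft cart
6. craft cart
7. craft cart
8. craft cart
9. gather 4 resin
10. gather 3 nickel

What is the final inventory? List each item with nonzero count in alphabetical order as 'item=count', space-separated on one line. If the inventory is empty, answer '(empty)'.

After 1 (gather 1 resin): resin=1
After 2 (craft cart): cart=3
After 3 (consume 2 cart): cart=1
After 4 (gather 9 resin): cart=1 resin=9
After 5 (craft cart): cart=4 resin=8
After 6 (craft cart): cart=7 resin=7
After 7 (craft cart): cart=10 resin=6
After 8 (craft cart): cart=13 resin=5
After 9 (gather 4 resin): cart=13 resin=9
After 10 (gather 3 nickel): cart=13 nickel=3 resin=9

Answer: cart=13 nickel=3 resin=9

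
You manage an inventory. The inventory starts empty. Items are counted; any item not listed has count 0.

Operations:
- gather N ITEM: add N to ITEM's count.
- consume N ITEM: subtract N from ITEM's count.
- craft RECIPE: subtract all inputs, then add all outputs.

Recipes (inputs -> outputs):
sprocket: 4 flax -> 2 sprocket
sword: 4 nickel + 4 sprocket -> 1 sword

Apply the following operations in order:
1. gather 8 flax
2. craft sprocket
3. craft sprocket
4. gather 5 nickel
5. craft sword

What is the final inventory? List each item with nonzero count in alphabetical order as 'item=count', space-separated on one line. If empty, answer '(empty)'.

After 1 (gather 8 flax): flax=8
After 2 (craft sprocket): flax=4 sprocket=2
After 3 (craft sprocket): sprocket=4
After 4 (gather 5 nickel): nickel=5 sprocket=4
After 5 (craft sword): nickel=1 sword=1

Answer: nickel=1 sword=1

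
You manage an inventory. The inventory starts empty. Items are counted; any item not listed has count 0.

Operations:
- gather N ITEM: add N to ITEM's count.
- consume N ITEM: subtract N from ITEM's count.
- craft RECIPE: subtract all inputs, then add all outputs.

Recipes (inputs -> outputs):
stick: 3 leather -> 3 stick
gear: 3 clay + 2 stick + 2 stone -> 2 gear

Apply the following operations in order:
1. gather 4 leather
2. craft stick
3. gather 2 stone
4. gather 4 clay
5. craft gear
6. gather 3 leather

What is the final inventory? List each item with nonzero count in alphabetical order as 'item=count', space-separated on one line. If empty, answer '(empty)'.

After 1 (gather 4 leather): leather=4
After 2 (craft stick): leather=1 stick=3
After 3 (gather 2 stone): leather=1 stick=3 stone=2
After 4 (gather 4 clay): clay=4 leather=1 stick=3 stone=2
After 5 (craft gear): clay=1 gear=2 leather=1 stick=1
After 6 (gather 3 leather): clay=1 gear=2 leather=4 stick=1

Answer: clay=1 gear=2 leather=4 stick=1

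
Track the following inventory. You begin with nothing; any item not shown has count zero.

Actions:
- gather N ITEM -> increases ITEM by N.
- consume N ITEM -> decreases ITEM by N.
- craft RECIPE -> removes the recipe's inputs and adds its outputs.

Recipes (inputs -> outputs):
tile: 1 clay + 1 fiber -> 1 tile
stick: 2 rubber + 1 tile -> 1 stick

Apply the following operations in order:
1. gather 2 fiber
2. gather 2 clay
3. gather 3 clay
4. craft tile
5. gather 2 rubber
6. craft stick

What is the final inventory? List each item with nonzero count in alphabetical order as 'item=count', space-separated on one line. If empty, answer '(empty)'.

After 1 (gather 2 fiber): fiber=2
After 2 (gather 2 clay): clay=2 fiber=2
After 3 (gather 3 clay): clay=5 fiber=2
After 4 (craft tile): clay=4 fiber=1 tile=1
After 5 (gather 2 rubber): clay=4 fiber=1 rubber=2 tile=1
After 6 (craft stick): clay=4 fiber=1 stick=1

Answer: clay=4 fiber=1 stick=1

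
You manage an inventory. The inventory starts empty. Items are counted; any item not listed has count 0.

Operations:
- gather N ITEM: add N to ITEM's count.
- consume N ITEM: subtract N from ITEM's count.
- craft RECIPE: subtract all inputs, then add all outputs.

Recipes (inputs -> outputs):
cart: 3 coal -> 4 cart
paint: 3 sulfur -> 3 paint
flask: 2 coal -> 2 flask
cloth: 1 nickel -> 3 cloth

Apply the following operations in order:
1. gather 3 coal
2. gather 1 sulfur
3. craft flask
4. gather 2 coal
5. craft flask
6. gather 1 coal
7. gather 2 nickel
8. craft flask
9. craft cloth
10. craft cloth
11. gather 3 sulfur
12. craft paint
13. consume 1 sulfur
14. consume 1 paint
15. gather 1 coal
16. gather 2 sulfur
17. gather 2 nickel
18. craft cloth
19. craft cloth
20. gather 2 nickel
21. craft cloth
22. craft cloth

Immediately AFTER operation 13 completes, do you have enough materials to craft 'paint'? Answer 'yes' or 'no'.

After 1 (gather 3 coal): coal=3
After 2 (gather 1 sulfur): coal=3 sulfur=1
After 3 (craft flask): coal=1 flask=2 sulfur=1
After 4 (gather 2 coal): coal=3 flask=2 sulfur=1
After 5 (craft flask): coal=1 flask=4 sulfur=1
After 6 (gather 1 coal): coal=2 flask=4 sulfur=1
After 7 (gather 2 nickel): coal=2 flask=4 nickel=2 sulfur=1
After 8 (craft flask): flask=6 nickel=2 sulfur=1
After 9 (craft cloth): cloth=3 flask=6 nickel=1 sulfur=1
After 10 (craft cloth): cloth=6 flask=6 sulfur=1
After 11 (gather 3 sulfur): cloth=6 flask=6 sulfur=4
After 12 (craft paint): cloth=6 flask=6 paint=3 sulfur=1
After 13 (consume 1 sulfur): cloth=6 flask=6 paint=3

Answer: no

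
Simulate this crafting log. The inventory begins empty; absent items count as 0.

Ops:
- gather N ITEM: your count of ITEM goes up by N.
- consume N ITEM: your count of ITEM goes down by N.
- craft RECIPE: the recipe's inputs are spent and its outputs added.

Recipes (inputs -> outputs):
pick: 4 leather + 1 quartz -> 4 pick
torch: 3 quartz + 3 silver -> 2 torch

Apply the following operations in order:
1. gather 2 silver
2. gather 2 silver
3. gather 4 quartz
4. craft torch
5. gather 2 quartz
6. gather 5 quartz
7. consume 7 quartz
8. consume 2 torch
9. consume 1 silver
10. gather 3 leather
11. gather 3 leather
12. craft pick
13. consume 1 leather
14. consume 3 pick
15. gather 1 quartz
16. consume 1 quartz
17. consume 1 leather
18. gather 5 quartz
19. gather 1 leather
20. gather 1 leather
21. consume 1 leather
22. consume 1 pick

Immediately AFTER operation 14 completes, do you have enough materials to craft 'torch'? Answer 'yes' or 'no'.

After 1 (gather 2 silver): silver=2
After 2 (gather 2 silver): silver=4
After 3 (gather 4 quartz): quartz=4 silver=4
After 4 (craft torch): quartz=1 silver=1 torch=2
After 5 (gather 2 quartz): quartz=3 silver=1 torch=2
After 6 (gather 5 quartz): quartz=8 silver=1 torch=2
After 7 (consume 7 quartz): quartz=1 silver=1 torch=2
After 8 (consume 2 torch): quartz=1 silver=1
After 9 (consume 1 silver): quartz=1
After 10 (gather 3 leather): leather=3 quartz=1
After 11 (gather 3 leather): leather=6 quartz=1
After 12 (craft pick): leather=2 pick=4
After 13 (consume 1 leather): leather=1 pick=4
After 14 (consume 3 pick): leather=1 pick=1

Answer: no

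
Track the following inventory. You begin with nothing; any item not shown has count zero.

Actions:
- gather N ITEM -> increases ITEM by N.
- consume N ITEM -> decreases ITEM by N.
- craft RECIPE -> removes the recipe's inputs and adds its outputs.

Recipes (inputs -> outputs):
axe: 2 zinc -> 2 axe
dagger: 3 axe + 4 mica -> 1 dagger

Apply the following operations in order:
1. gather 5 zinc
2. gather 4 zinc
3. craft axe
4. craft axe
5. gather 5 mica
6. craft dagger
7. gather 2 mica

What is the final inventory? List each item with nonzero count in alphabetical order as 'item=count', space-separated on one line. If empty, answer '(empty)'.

After 1 (gather 5 zinc): zinc=5
After 2 (gather 4 zinc): zinc=9
After 3 (craft axe): axe=2 zinc=7
After 4 (craft axe): axe=4 zinc=5
After 5 (gather 5 mica): axe=4 mica=5 zinc=5
After 6 (craft dagger): axe=1 dagger=1 mica=1 zinc=5
After 7 (gather 2 mica): axe=1 dagger=1 mica=3 zinc=5

Answer: axe=1 dagger=1 mica=3 zinc=5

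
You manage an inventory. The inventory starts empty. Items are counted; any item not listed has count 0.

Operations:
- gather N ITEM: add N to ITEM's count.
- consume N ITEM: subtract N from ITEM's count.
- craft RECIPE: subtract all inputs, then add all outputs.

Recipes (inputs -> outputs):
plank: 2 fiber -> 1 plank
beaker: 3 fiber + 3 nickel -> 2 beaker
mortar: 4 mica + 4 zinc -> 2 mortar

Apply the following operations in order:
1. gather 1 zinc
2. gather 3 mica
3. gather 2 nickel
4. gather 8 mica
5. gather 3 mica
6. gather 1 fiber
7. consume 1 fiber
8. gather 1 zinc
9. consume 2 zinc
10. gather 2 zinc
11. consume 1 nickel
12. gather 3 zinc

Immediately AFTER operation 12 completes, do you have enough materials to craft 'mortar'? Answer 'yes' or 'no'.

Answer: yes

Derivation:
After 1 (gather 1 zinc): zinc=1
After 2 (gather 3 mica): mica=3 zinc=1
After 3 (gather 2 nickel): mica=3 nickel=2 zinc=1
After 4 (gather 8 mica): mica=11 nickel=2 zinc=1
After 5 (gather 3 mica): mica=14 nickel=2 zinc=1
After 6 (gather 1 fiber): fiber=1 mica=14 nickel=2 zinc=1
After 7 (consume 1 fiber): mica=14 nickel=2 zinc=1
After 8 (gather 1 zinc): mica=14 nickel=2 zinc=2
After 9 (consume 2 zinc): mica=14 nickel=2
After 10 (gather 2 zinc): mica=14 nickel=2 zinc=2
After 11 (consume 1 nickel): mica=14 nickel=1 zinc=2
After 12 (gather 3 zinc): mica=14 nickel=1 zinc=5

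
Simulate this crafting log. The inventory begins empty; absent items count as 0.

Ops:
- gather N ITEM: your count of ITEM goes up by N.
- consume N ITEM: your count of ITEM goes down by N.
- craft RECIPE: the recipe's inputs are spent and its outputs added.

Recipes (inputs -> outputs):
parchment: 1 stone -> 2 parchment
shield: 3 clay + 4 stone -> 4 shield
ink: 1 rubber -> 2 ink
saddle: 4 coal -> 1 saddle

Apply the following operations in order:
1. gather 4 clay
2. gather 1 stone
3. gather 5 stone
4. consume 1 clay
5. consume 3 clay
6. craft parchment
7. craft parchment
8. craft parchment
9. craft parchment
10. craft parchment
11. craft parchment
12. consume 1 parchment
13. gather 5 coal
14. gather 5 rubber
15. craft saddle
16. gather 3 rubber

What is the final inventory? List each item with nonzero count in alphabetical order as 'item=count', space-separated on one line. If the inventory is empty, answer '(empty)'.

Answer: coal=1 parchment=11 rubber=8 saddle=1

Derivation:
After 1 (gather 4 clay): clay=4
After 2 (gather 1 stone): clay=4 stone=1
After 3 (gather 5 stone): clay=4 stone=6
After 4 (consume 1 clay): clay=3 stone=6
After 5 (consume 3 clay): stone=6
After 6 (craft parchment): parchment=2 stone=5
After 7 (craft parchment): parchment=4 stone=4
After 8 (craft parchment): parchment=6 stone=3
After 9 (craft parchment): parchment=8 stone=2
After 10 (craft parchment): parchment=10 stone=1
After 11 (craft parchment): parchment=12
After 12 (consume 1 parchment): parchment=11
After 13 (gather 5 coal): coal=5 parchment=11
After 14 (gather 5 rubber): coal=5 parchment=11 rubber=5
After 15 (craft saddle): coal=1 parchment=11 rubber=5 saddle=1
After 16 (gather 3 rubber): coal=1 parchment=11 rubber=8 saddle=1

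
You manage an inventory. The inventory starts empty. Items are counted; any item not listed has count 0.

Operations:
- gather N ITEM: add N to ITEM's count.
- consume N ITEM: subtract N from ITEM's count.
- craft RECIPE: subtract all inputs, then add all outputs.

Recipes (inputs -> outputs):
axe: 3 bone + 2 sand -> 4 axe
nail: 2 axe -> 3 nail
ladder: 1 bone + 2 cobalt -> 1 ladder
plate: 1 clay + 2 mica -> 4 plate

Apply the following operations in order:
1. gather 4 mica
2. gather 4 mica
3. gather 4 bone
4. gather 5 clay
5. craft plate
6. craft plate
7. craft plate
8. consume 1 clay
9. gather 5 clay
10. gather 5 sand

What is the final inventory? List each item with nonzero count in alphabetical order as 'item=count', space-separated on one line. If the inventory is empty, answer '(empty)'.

Answer: bone=4 clay=6 mica=2 plate=12 sand=5

Derivation:
After 1 (gather 4 mica): mica=4
After 2 (gather 4 mica): mica=8
After 3 (gather 4 bone): bone=4 mica=8
After 4 (gather 5 clay): bone=4 clay=5 mica=8
After 5 (craft plate): bone=4 clay=4 mica=6 plate=4
After 6 (craft plate): bone=4 clay=3 mica=4 plate=8
After 7 (craft plate): bone=4 clay=2 mica=2 plate=12
After 8 (consume 1 clay): bone=4 clay=1 mica=2 plate=12
After 9 (gather 5 clay): bone=4 clay=6 mica=2 plate=12
After 10 (gather 5 sand): bone=4 clay=6 mica=2 plate=12 sand=5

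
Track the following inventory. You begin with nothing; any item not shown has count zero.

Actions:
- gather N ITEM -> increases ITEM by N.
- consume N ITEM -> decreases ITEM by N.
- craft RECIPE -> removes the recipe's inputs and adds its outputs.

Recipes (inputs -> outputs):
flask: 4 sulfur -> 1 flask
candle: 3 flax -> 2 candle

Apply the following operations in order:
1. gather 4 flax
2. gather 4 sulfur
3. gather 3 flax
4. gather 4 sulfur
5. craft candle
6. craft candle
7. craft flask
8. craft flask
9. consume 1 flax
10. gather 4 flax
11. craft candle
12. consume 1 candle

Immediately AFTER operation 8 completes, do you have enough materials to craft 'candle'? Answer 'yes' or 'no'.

Answer: no

Derivation:
After 1 (gather 4 flax): flax=4
After 2 (gather 4 sulfur): flax=4 sulfur=4
After 3 (gather 3 flax): flax=7 sulfur=4
After 4 (gather 4 sulfur): flax=7 sulfur=8
After 5 (craft candle): candle=2 flax=4 sulfur=8
After 6 (craft candle): candle=4 flax=1 sulfur=8
After 7 (craft flask): candle=4 flask=1 flax=1 sulfur=4
After 8 (craft flask): candle=4 flask=2 flax=1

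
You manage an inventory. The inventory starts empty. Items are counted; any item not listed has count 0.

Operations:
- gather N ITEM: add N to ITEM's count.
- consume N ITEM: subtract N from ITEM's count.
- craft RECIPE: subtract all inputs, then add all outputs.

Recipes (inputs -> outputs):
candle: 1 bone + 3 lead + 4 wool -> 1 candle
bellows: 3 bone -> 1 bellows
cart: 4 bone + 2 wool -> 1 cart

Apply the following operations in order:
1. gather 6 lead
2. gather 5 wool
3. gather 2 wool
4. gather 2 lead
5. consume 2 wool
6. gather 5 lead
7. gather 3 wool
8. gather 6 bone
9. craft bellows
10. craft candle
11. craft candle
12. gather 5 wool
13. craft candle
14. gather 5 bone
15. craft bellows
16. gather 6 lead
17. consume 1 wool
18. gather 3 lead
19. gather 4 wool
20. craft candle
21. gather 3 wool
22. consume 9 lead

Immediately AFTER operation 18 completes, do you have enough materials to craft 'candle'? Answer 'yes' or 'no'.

Answer: no

Derivation:
After 1 (gather 6 lead): lead=6
After 2 (gather 5 wool): lead=6 wool=5
After 3 (gather 2 wool): lead=6 wool=7
After 4 (gather 2 lead): lead=8 wool=7
After 5 (consume 2 wool): lead=8 wool=5
After 6 (gather 5 lead): lead=13 wool=5
After 7 (gather 3 wool): lead=13 wool=8
After 8 (gather 6 bone): bone=6 lead=13 wool=8
After 9 (craft bellows): bellows=1 bone=3 lead=13 wool=8
After 10 (craft candle): bellows=1 bone=2 candle=1 lead=10 wool=4
After 11 (craft candle): bellows=1 bone=1 candle=2 lead=7
After 12 (gather 5 wool): bellows=1 bone=1 candle=2 lead=7 wool=5
After 13 (craft candle): bellows=1 candle=3 lead=4 wool=1
After 14 (gather 5 bone): bellows=1 bone=5 candle=3 lead=4 wool=1
After 15 (craft bellows): bellows=2 bone=2 candle=3 lead=4 wool=1
After 16 (gather 6 lead): bellows=2 bone=2 candle=3 lead=10 wool=1
After 17 (consume 1 wool): bellows=2 bone=2 candle=3 lead=10
After 18 (gather 3 lead): bellows=2 bone=2 candle=3 lead=13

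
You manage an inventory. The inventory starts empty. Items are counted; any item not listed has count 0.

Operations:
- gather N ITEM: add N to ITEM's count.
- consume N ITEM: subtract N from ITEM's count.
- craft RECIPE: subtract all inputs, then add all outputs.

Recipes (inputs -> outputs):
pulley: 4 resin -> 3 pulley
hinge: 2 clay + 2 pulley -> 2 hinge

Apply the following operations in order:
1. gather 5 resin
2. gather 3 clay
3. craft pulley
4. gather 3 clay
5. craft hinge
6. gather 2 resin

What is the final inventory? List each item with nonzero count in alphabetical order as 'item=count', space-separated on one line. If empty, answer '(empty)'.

After 1 (gather 5 resin): resin=5
After 2 (gather 3 clay): clay=3 resin=5
After 3 (craft pulley): clay=3 pulley=3 resin=1
After 4 (gather 3 clay): clay=6 pulley=3 resin=1
After 5 (craft hinge): clay=4 hinge=2 pulley=1 resin=1
After 6 (gather 2 resin): clay=4 hinge=2 pulley=1 resin=3

Answer: clay=4 hinge=2 pulley=1 resin=3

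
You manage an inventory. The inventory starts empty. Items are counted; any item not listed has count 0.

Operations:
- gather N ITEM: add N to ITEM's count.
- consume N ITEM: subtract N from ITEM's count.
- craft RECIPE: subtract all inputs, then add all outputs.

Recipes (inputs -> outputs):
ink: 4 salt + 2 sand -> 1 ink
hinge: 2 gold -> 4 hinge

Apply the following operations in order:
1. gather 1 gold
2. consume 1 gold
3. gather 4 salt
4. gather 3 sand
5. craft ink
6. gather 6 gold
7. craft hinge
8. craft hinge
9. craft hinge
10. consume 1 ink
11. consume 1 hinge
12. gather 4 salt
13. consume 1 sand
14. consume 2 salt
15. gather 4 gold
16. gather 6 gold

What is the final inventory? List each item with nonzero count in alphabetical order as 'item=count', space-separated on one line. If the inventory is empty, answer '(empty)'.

Answer: gold=10 hinge=11 salt=2

Derivation:
After 1 (gather 1 gold): gold=1
After 2 (consume 1 gold): (empty)
After 3 (gather 4 salt): salt=4
After 4 (gather 3 sand): salt=4 sand=3
After 5 (craft ink): ink=1 sand=1
After 6 (gather 6 gold): gold=6 ink=1 sand=1
After 7 (craft hinge): gold=4 hinge=4 ink=1 sand=1
After 8 (craft hinge): gold=2 hinge=8 ink=1 sand=1
After 9 (craft hinge): hinge=12 ink=1 sand=1
After 10 (consume 1 ink): hinge=12 sand=1
After 11 (consume 1 hinge): hinge=11 sand=1
After 12 (gather 4 salt): hinge=11 salt=4 sand=1
After 13 (consume 1 sand): hinge=11 salt=4
After 14 (consume 2 salt): hinge=11 salt=2
After 15 (gather 4 gold): gold=4 hinge=11 salt=2
After 16 (gather 6 gold): gold=10 hinge=11 salt=2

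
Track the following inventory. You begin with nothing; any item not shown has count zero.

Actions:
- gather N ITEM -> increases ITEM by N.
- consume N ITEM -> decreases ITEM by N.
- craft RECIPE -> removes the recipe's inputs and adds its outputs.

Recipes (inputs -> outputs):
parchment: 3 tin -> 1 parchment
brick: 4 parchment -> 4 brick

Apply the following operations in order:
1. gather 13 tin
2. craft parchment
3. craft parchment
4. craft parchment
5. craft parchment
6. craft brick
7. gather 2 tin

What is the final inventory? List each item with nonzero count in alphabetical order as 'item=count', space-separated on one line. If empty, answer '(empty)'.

Answer: brick=4 tin=3

Derivation:
After 1 (gather 13 tin): tin=13
After 2 (craft parchment): parchment=1 tin=10
After 3 (craft parchment): parchment=2 tin=7
After 4 (craft parchment): parchment=3 tin=4
After 5 (craft parchment): parchment=4 tin=1
After 6 (craft brick): brick=4 tin=1
After 7 (gather 2 tin): brick=4 tin=3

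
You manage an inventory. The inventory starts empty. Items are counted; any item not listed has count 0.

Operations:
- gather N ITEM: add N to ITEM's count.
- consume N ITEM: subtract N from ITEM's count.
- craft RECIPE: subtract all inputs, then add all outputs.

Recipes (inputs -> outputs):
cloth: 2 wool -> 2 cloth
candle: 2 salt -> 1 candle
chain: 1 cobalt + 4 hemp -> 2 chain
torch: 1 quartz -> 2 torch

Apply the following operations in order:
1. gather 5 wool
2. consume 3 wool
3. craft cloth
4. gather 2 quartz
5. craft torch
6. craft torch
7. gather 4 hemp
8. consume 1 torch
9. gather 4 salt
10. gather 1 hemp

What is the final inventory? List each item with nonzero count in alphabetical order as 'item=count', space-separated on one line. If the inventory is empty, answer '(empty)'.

Answer: cloth=2 hemp=5 salt=4 torch=3

Derivation:
After 1 (gather 5 wool): wool=5
After 2 (consume 3 wool): wool=2
After 3 (craft cloth): cloth=2
After 4 (gather 2 quartz): cloth=2 quartz=2
After 5 (craft torch): cloth=2 quartz=1 torch=2
After 6 (craft torch): cloth=2 torch=4
After 7 (gather 4 hemp): cloth=2 hemp=4 torch=4
After 8 (consume 1 torch): cloth=2 hemp=4 torch=3
After 9 (gather 4 salt): cloth=2 hemp=4 salt=4 torch=3
After 10 (gather 1 hemp): cloth=2 hemp=5 salt=4 torch=3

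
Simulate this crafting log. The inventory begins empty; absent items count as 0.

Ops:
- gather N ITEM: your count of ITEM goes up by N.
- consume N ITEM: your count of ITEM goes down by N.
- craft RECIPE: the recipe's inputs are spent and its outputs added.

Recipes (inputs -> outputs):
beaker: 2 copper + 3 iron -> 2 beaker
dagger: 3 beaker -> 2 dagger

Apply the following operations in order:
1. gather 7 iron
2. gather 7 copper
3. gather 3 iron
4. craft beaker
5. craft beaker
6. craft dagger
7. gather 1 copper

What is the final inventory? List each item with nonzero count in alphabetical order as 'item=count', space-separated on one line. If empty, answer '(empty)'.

Answer: beaker=1 copper=4 dagger=2 iron=4

Derivation:
After 1 (gather 7 iron): iron=7
After 2 (gather 7 copper): copper=7 iron=7
After 3 (gather 3 iron): copper=7 iron=10
After 4 (craft beaker): beaker=2 copper=5 iron=7
After 5 (craft beaker): beaker=4 copper=3 iron=4
After 6 (craft dagger): beaker=1 copper=3 dagger=2 iron=4
After 7 (gather 1 copper): beaker=1 copper=4 dagger=2 iron=4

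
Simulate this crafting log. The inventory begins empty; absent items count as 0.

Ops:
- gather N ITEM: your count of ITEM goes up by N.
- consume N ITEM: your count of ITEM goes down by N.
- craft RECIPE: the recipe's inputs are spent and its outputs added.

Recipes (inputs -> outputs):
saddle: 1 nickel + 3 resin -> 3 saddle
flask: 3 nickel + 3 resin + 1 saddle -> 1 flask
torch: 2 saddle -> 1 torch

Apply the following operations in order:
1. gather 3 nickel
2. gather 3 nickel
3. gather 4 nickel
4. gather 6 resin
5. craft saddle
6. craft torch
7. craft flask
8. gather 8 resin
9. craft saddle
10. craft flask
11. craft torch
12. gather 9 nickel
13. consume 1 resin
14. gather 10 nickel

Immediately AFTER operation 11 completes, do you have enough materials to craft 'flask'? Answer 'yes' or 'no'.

Answer: no

Derivation:
After 1 (gather 3 nickel): nickel=3
After 2 (gather 3 nickel): nickel=6
After 3 (gather 4 nickel): nickel=10
After 4 (gather 6 resin): nickel=10 resin=6
After 5 (craft saddle): nickel=9 resin=3 saddle=3
After 6 (craft torch): nickel=9 resin=3 saddle=1 torch=1
After 7 (craft flask): flask=1 nickel=6 torch=1
After 8 (gather 8 resin): flask=1 nickel=6 resin=8 torch=1
After 9 (craft saddle): flask=1 nickel=5 resin=5 saddle=3 torch=1
After 10 (craft flask): flask=2 nickel=2 resin=2 saddle=2 torch=1
After 11 (craft torch): flask=2 nickel=2 resin=2 torch=2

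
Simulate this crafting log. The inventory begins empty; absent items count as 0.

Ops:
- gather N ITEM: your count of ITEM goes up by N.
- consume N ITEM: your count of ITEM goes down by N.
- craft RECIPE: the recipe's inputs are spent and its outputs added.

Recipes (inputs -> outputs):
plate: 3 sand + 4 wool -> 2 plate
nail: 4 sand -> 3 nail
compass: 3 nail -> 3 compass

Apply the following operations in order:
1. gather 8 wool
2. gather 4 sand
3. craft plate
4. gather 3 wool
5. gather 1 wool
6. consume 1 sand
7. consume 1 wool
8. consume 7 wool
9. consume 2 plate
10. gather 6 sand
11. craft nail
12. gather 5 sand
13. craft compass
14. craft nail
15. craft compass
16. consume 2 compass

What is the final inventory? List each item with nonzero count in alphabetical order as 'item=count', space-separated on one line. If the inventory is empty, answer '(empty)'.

Answer: compass=4 sand=3

Derivation:
After 1 (gather 8 wool): wool=8
After 2 (gather 4 sand): sand=4 wool=8
After 3 (craft plate): plate=2 sand=1 wool=4
After 4 (gather 3 wool): plate=2 sand=1 wool=7
After 5 (gather 1 wool): plate=2 sand=1 wool=8
After 6 (consume 1 sand): plate=2 wool=8
After 7 (consume 1 wool): plate=2 wool=7
After 8 (consume 7 wool): plate=2
After 9 (consume 2 plate): (empty)
After 10 (gather 6 sand): sand=6
After 11 (craft nail): nail=3 sand=2
After 12 (gather 5 sand): nail=3 sand=7
After 13 (craft compass): compass=3 sand=7
After 14 (craft nail): compass=3 nail=3 sand=3
After 15 (craft compass): compass=6 sand=3
After 16 (consume 2 compass): compass=4 sand=3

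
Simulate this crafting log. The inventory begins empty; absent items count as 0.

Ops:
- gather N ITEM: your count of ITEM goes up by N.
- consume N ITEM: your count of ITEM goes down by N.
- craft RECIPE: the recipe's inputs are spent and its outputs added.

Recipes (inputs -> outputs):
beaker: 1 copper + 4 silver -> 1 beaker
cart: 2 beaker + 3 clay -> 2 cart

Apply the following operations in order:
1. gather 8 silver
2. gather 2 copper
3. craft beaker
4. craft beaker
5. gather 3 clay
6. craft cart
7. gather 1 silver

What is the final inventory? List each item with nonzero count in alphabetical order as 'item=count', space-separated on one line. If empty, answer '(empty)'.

After 1 (gather 8 silver): silver=8
After 2 (gather 2 copper): copper=2 silver=8
After 3 (craft beaker): beaker=1 copper=1 silver=4
After 4 (craft beaker): beaker=2
After 5 (gather 3 clay): beaker=2 clay=3
After 6 (craft cart): cart=2
After 7 (gather 1 silver): cart=2 silver=1

Answer: cart=2 silver=1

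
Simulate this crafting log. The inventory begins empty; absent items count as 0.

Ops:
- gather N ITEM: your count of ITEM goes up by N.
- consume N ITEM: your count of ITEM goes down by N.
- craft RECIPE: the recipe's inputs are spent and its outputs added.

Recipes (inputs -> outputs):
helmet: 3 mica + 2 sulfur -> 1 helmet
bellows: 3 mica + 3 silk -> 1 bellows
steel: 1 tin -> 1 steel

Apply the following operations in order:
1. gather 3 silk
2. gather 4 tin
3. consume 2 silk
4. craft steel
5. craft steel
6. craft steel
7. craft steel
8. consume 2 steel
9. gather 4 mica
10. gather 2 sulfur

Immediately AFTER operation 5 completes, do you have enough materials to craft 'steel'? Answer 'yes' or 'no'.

Answer: yes

Derivation:
After 1 (gather 3 silk): silk=3
After 2 (gather 4 tin): silk=3 tin=4
After 3 (consume 2 silk): silk=1 tin=4
After 4 (craft steel): silk=1 steel=1 tin=3
After 5 (craft steel): silk=1 steel=2 tin=2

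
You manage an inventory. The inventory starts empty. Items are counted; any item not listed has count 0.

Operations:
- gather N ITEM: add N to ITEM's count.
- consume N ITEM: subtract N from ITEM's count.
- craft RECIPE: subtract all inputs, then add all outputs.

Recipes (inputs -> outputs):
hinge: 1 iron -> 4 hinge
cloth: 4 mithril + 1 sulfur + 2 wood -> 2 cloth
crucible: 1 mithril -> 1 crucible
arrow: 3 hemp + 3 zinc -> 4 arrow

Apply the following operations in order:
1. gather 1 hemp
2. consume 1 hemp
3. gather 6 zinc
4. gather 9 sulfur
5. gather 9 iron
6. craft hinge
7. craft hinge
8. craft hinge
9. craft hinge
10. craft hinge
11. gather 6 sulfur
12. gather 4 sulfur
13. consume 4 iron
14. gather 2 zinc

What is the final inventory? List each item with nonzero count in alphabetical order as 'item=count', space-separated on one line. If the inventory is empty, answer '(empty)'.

Answer: hinge=20 sulfur=19 zinc=8

Derivation:
After 1 (gather 1 hemp): hemp=1
After 2 (consume 1 hemp): (empty)
After 3 (gather 6 zinc): zinc=6
After 4 (gather 9 sulfur): sulfur=9 zinc=6
After 5 (gather 9 iron): iron=9 sulfur=9 zinc=6
After 6 (craft hinge): hinge=4 iron=8 sulfur=9 zinc=6
After 7 (craft hinge): hinge=8 iron=7 sulfur=9 zinc=6
After 8 (craft hinge): hinge=12 iron=6 sulfur=9 zinc=6
After 9 (craft hinge): hinge=16 iron=5 sulfur=9 zinc=6
After 10 (craft hinge): hinge=20 iron=4 sulfur=9 zinc=6
After 11 (gather 6 sulfur): hinge=20 iron=4 sulfur=15 zinc=6
After 12 (gather 4 sulfur): hinge=20 iron=4 sulfur=19 zinc=6
After 13 (consume 4 iron): hinge=20 sulfur=19 zinc=6
After 14 (gather 2 zinc): hinge=20 sulfur=19 zinc=8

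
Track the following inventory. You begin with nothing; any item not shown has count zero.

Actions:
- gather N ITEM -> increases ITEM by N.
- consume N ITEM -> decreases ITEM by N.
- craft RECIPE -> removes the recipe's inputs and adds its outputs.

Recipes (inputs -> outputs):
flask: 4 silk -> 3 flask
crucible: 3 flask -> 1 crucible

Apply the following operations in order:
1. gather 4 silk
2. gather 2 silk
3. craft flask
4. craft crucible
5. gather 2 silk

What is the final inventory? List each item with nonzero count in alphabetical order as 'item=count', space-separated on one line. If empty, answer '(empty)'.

After 1 (gather 4 silk): silk=4
After 2 (gather 2 silk): silk=6
After 3 (craft flask): flask=3 silk=2
After 4 (craft crucible): crucible=1 silk=2
After 5 (gather 2 silk): crucible=1 silk=4

Answer: crucible=1 silk=4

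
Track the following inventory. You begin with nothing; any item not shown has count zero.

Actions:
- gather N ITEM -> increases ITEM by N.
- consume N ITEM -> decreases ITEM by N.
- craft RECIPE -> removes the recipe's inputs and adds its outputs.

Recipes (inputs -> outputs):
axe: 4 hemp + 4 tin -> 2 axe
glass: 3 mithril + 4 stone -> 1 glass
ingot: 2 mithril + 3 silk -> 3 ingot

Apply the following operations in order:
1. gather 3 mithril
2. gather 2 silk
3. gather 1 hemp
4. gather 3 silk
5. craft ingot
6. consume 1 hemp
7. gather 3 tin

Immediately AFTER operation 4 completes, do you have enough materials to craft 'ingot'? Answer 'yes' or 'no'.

After 1 (gather 3 mithril): mithril=3
After 2 (gather 2 silk): mithril=3 silk=2
After 3 (gather 1 hemp): hemp=1 mithril=3 silk=2
After 4 (gather 3 silk): hemp=1 mithril=3 silk=5

Answer: yes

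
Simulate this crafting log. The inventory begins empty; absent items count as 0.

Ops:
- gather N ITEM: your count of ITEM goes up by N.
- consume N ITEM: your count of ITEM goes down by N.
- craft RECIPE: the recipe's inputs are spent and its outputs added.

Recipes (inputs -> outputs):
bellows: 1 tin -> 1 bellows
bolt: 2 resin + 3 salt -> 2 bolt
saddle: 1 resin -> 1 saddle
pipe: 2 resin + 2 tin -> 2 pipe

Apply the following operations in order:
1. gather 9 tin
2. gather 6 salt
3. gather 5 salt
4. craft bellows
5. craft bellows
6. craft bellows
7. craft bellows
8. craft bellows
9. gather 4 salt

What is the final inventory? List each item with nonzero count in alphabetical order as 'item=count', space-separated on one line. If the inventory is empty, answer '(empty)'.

Answer: bellows=5 salt=15 tin=4

Derivation:
After 1 (gather 9 tin): tin=9
After 2 (gather 6 salt): salt=6 tin=9
After 3 (gather 5 salt): salt=11 tin=9
After 4 (craft bellows): bellows=1 salt=11 tin=8
After 5 (craft bellows): bellows=2 salt=11 tin=7
After 6 (craft bellows): bellows=3 salt=11 tin=6
After 7 (craft bellows): bellows=4 salt=11 tin=5
After 8 (craft bellows): bellows=5 salt=11 tin=4
After 9 (gather 4 salt): bellows=5 salt=15 tin=4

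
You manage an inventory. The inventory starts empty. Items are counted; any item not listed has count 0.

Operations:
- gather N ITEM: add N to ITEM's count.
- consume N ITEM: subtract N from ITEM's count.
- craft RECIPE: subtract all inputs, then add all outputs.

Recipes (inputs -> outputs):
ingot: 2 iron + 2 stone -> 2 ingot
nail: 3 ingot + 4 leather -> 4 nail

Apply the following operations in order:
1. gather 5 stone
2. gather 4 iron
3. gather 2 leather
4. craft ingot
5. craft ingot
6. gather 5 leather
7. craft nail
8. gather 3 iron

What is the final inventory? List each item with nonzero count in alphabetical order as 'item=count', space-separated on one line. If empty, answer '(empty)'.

Answer: ingot=1 iron=3 leather=3 nail=4 stone=1

Derivation:
After 1 (gather 5 stone): stone=5
After 2 (gather 4 iron): iron=4 stone=5
After 3 (gather 2 leather): iron=4 leather=2 stone=5
After 4 (craft ingot): ingot=2 iron=2 leather=2 stone=3
After 5 (craft ingot): ingot=4 leather=2 stone=1
After 6 (gather 5 leather): ingot=4 leather=7 stone=1
After 7 (craft nail): ingot=1 leather=3 nail=4 stone=1
After 8 (gather 3 iron): ingot=1 iron=3 leather=3 nail=4 stone=1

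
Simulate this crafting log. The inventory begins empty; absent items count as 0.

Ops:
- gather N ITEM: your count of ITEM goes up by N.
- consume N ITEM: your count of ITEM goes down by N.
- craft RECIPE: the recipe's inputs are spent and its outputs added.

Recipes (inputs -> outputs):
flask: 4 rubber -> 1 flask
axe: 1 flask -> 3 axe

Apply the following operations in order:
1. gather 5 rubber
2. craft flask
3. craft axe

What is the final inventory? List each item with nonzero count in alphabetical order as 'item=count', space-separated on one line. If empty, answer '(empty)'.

After 1 (gather 5 rubber): rubber=5
After 2 (craft flask): flask=1 rubber=1
After 3 (craft axe): axe=3 rubber=1

Answer: axe=3 rubber=1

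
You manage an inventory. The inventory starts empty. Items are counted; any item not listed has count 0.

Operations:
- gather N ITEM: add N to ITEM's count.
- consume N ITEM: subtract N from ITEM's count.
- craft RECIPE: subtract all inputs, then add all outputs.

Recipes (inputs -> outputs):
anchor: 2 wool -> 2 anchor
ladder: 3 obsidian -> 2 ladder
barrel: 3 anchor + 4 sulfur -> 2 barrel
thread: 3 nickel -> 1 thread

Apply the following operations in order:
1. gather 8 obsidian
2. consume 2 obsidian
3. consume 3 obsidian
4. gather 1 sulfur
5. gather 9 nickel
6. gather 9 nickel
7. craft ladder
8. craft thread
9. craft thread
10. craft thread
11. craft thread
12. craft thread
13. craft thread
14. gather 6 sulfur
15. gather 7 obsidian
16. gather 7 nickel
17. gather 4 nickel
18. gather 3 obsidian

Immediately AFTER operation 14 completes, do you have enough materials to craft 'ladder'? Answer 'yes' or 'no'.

Answer: no

Derivation:
After 1 (gather 8 obsidian): obsidian=8
After 2 (consume 2 obsidian): obsidian=6
After 3 (consume 3 obsidian): obsidian=3
After 4 (gather 1 sulfur): obsidian=3 sulfur=1
After 5 (gather 9 nickel): nickel=9 obsidian=3 sulfur=1
After 6 (gather 9 nickel): nickel=18 obsidian=3 sulfur=1
After 7 (craft ladder): ladder=2 nickel=18 sulfur=1
After 8 (craft thread): ladder=2 nickel=15 sulfur=1 thread=1
After 9 (craft thread): ladder=2 nickel=12 sulfur=1 thread=2
After 10 (craft thread): ladder=2 nickel=9 sulfur=1 thread=3
After 11 (craft thread): ladder=2 nickel=6 sulfur=1 thread=4
After 12 (craft thread): ladder=2 nickel=3 sulfur=1 thread=5
After 13 (craft thread): ladder=2 sulfur=1 thread=6
After 14 (gather 6 sulfur): ladder=2 sulfur=7 thread=6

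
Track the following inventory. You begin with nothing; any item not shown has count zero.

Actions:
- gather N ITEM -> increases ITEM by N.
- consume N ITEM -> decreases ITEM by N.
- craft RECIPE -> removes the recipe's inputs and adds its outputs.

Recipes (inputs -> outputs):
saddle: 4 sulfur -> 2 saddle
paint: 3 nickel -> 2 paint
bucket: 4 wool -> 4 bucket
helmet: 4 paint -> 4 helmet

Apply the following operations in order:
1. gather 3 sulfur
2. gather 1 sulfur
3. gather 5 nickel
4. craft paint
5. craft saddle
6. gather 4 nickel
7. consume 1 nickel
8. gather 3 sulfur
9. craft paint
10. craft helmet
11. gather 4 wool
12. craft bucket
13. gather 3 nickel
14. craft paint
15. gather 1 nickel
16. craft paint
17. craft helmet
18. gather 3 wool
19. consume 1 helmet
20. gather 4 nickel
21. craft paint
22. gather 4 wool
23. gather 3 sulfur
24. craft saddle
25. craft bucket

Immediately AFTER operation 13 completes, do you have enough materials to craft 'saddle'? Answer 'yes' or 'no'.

After 1 (gather 3 sulfur): sulfur=3
After 2 (gather 1 sulfur): sulfur=4
After 3 (gather 5 nickel): nickel=5 sulfur=4
After 4 (craft paint): nickel=2 paint=2 sulfur=4
After 5 (craft saddle): nickel=2 paint=2 saddle=2
After 6 (gather 4 nickel): nickel=6 paint=2 saddle=2
After 7 (consume 1 nickel): nickel=5 paint=2 saddle=2
After 8 (gather 3 sulfur): nickel=5 paint=2 saddle=2 sulfur=3
After 9 (craft paint): nickel=2 paint=4 saddle=2 sulfur=3
After 10 (craft helmet): helmet=4 nickel=2 saddle=2 sulfur=3
After 11 (gather 4 wool): helmet=4 nickel=2 saddle=2 sulfur=3 wool=4
After 12 (craft bucket): bucket=4 helmet=4 nickel=2 saddle=2 sulfur=3
After 13 (gather 3 nickel): bucket=4 helmet=4 nickel=5 saddle=2 sulfur=3

Answer: no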